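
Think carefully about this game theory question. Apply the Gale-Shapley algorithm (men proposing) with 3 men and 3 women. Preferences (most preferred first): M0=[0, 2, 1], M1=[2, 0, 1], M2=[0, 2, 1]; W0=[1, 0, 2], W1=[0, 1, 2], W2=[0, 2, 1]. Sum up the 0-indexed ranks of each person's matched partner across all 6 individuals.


Step 1: Run Gale-Shapley (men propose, women hold best offer):
  M0 proposes to W0; she accepts
  M1 proposes to W2; she accepts
  M2 proposes to W0; rejected
  M2 proposes to W2; she switches from M1
  M1 proposes to W0; she switches from M0
  M0 proposes to W2; she switches from M2
  M2 proposes to W1; she accepts
Step 2: Final matching: W0-M1, W1-M2, W2-M0
Step 3: 0-indexed ranks (man's rank of his match, then woman's): 1 + 0 + 2 + 2 + 1 + 0
Step 4: Total rank sum = 6

6


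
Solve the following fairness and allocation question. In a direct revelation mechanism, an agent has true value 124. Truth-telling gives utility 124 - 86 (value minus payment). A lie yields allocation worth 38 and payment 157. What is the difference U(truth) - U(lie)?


Step 1: U(truth) = value - payment = 124 - 86 = 38
Step 2: U(lie) = allocation - payment = 38 - 157 = -119
Step 3: IC gap = 38 - (-119) = 157

157


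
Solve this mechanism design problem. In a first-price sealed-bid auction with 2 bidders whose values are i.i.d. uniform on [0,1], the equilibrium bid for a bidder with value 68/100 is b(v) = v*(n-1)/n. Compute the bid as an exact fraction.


Step 1: The symmetric BNE bidding function is b(v) = v * (n-1) / n
Step 2: Substitute v = 17/25 and n = 2
Step 3: b = 17/25 * 1/2
Step 4: b = 17/50

17/50


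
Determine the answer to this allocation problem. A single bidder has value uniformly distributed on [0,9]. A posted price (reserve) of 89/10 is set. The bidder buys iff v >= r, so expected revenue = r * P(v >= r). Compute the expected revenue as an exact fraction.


Step 1: Posted price r = 89/10, value support [0,9]
Step 2: P(v >= r) = (9 - 89/10)/9 = 1/90
Step 3: Expected revenue = r * P(v >= r) = 89/10 * 1/90
Step 4: Revenue = 89/900

89/900


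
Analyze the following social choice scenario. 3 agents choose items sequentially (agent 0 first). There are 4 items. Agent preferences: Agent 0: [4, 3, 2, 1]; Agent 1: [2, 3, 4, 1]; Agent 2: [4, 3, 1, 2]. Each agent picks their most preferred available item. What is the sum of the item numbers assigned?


Step 1: Agent 0 picks item 4
Step 2: Agent 1 picks item 2
Step 3: Agent 2 picks item 3
Step 4: Sum = 4 + 2 + 3 = 9

9


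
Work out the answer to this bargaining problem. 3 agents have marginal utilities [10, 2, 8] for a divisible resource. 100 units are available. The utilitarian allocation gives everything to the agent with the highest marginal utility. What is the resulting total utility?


Step 1: The marginal utilities are [10, 2, 8]
Step 2: The highest marginal utility is 10
Step 3: All 100 units go to that agent
Step 4: Total utility = 10 * 100 = 1000

1000


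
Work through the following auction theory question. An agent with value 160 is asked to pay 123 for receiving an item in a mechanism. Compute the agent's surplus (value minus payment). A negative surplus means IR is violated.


Step 1: Surplus = value - payment = 160 - 123 = 37
Step 2: IR is satisfied (surplus >= 0)

37


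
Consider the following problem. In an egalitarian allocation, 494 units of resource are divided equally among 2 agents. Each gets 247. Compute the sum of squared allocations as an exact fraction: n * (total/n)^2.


Step 1: Each agent's share = 494/2 = 247
Step 2: Square of each share = (247)^2 = 61009
Step 3: Sum of squares = 2 * 61009 = 122018

122018


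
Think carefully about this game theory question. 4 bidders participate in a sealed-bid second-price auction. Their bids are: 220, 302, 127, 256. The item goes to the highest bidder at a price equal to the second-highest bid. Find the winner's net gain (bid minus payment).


Step 1: Sort bids in descending order: 302, 256, 220, 127
Step 2: The winning bid is the highest: 302
Step 3: The payment equals the second-highest bid: 256
Step 4: Surplus = winner's bid - payment = 302 - 256 = 46

46


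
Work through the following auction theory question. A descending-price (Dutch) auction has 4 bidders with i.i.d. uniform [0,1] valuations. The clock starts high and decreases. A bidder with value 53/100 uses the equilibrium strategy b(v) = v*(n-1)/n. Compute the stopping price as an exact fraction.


Step 1: Dutch auctions are strategically equivalent to first-price auctions
Step 2: The equilibrium bid is b(v) = v*(n-1)/n
Step 3: b = 53/100 * 3/4
Step 4: b = 159/400

159/400


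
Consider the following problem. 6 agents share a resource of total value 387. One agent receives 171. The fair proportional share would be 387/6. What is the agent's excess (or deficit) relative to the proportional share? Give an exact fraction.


Step 1: Proportional share = 387/6 = 129/2
Step 2: Agent's actual allocation = 171
Step 3: Excess = 171 - 129/2 = 213/2

213/2


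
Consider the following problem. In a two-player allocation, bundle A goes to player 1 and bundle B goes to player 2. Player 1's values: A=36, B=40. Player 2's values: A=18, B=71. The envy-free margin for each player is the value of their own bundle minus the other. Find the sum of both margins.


Step 1: Player 1's margin = v1(A) - v1(B) = 36 - 40 = -4
Step 2: Player 2's margin = v2(B) - v2(A) = 71 - 18 = 53
Step 3: Total margin = -4 + 53 = 49

49


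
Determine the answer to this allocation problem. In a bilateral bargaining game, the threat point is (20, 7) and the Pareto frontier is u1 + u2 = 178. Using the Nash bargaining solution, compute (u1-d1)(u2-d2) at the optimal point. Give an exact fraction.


Step 1: The Nash solution splits surplus symmetrically above the disagreement point
Step 2: u1 = (total + d1 - d2)/2 = (178 + 20 - 7)/2 = 191/2
Step 3: u2 = (total - d1 + d2)/2 = (178 - 20 + 7)/2 = 165/2
Step 4: Nash product = (191/2 - 20) * (165/2 - 7)
Step 5: = 151/2 * 151/2 = 22801/4

22801/4


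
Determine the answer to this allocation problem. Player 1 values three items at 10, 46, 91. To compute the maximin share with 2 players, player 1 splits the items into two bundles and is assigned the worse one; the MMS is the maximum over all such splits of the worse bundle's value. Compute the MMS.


Step 1: Item values = 10, 46, 91
Step 2: Enumerate all 2-bundle partitions and take the smaller bundle:
  Partition 1: {10} vs {46,91} -> bundles 10, 137; min = 10
  Partition 2: {46} vs {10,91} -> bundles 46, 101; min = 46
  Partition 3: {91} vs {10,46} -> bundles 91, 56; min = 56
Step 3: MMS = max(10, 46, 56) = 56

56


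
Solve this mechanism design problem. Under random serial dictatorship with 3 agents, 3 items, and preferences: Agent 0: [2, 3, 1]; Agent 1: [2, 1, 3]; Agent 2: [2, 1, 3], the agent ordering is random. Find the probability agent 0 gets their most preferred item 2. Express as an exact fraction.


Step 1: Agent 0 wants item 2
Step 2: There are 6 possible orderings of agents
Step 3: In 2 orderings, agent 0 gets item 2
Step 4: Probability = 2/6 = 1/3

1/3


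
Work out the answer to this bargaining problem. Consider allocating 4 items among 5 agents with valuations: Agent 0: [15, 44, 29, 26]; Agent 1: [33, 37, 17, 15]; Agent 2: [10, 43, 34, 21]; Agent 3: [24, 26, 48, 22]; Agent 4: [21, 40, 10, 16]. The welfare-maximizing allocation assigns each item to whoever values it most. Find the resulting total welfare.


Step 1: For each item, find the maximum value among all agents.
Step 2: Item 0 -> Agent 1 (value 33)
Step 3: Item 1 -> Agent 0 (value 44)
Step 4: Item 2 -> Agent 3 (value 48)
Step 5: Item 3 -> Agent 0 (value 26)
Step 6: Total welfare = 33 + 44 + 48 + 26 = 151

151


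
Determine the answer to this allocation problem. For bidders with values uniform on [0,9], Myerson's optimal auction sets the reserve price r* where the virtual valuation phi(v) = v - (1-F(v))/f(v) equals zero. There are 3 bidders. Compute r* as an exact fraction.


Step 1: For U[0,9], F(v) = v/9 and f(v) = 1/9
Step 2: phi(v) = v - (1 - v/9)/(1/9) = v - (9 - v) = 2v - 9
Step 3: Set phi(r*) = 0: 2r* - 9 = 0
Step 4: r* = 9/2 (the number of bidders n = 3 does not enter)

9/2


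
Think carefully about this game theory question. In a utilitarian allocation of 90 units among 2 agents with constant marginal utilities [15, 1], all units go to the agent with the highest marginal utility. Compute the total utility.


Step 1: The marginal utilities are [15, 1]
Step 2: The highest marginal utility is 15
Step 3: All 90 units go to that agent
Step 4: Total utility = 15 * 90 = 1350

1350


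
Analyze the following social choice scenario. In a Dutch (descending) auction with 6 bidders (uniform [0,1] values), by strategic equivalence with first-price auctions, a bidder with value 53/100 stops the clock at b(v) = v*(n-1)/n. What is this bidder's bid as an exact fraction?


Step 1: Dutch auctions are strategically equivalent to first-price auctions
Step 2: The equilibrium bid is b(v) = v*(n-1)/n
Step 3: b = 53/100 * 5/6
Step 4: b = 53/120

53/120


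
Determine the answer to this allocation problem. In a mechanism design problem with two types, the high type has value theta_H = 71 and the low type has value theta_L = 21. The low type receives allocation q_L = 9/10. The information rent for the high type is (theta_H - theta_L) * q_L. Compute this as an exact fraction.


Step 1: theta_H - theta_L = 71 - 21 = 50
Step 2: Information rent = (theta_H - theta_L) * q_L
Step 3: = 50 * 9/10
Step 4: = 45

45


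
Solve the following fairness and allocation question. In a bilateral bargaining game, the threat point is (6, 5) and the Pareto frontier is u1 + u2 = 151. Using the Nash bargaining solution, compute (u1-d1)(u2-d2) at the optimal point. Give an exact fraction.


Step 1: The Nash solution splits surplus symmetrically above the disagreement point
Step 2: u1 = (total + d1 - d2)/2 = (151 + 6 - 5)/2 = 76
Step 3: u2 = (total - d1 + d2)/2 = (151 - 6 + 5)/2 = 75
Step 4: Nash product = (76 - 6) * (75 - 5)
Step 5: = 70 * 70 = 4900

4900


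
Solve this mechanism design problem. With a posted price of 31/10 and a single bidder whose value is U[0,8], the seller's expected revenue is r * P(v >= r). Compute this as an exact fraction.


Step 1: Posted price r = 31/10, value support [0,8]
Step 2: P(v >= r) = (8 - 31/10)/8 = 49/80
Step 3: Expected revenue = r * P(v >= r) = 31/10 * 49/80
Step 4: Revenue = 1519/800

1519/800


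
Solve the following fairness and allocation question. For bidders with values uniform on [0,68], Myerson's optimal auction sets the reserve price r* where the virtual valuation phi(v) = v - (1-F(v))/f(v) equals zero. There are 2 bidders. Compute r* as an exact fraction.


Step 1: For U[0,68], F(v) = v/68 and f(v) = 1/68
Step 2: phi(v) = v - (1 - v/68)/(1/68) = v - (68 - v) = 2v - 68
Step 3: Set phi(r*) = 0: 2r* - 68 = 0
Step 4: r* = 68/2 = 34 (the number of bidders n = 2 does not enter)

34


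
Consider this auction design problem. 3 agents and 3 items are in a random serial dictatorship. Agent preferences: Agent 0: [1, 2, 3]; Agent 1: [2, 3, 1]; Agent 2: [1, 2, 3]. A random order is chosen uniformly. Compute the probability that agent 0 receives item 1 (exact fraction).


Step 1: Agent 0 wants item 1
Step 2: There are 6 possible orderings of agents
Step 3: In 3 orderings, agent 0 gets item 1
Step 4: Probability = 3/6 = 1/2

1/2


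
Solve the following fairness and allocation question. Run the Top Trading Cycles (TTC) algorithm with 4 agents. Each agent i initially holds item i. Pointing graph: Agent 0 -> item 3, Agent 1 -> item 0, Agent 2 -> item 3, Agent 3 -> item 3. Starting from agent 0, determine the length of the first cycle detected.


Step 1: Trace the pointer graph from agent 0: 0 -> 3 -> 3
Step 2: A cycle is detected when we revisit agent 3
Step 3: The cycle is: 3 -> 3
Step 4: Cycle length = 1

1


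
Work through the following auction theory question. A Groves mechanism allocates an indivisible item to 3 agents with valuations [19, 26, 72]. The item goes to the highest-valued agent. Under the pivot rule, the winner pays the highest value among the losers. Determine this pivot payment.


Step 1: The efficient winner is agent 2 with value 72
Step 2: Other agents' values: [19, 26]
Step 3: Pivot payment = max(others) = 26
Step 4: The winner pays 26

26


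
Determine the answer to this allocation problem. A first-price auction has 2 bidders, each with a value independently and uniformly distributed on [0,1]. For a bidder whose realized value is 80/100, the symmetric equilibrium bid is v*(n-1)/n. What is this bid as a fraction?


Step 1: The symmetric BNE bidding function is b(v) = v * (n-1) / n
Step 2: Substitute v = 4/5 and n = 2
Step 3: b = 4/5 * 1/2
Step 4: b = 2/5

2/5


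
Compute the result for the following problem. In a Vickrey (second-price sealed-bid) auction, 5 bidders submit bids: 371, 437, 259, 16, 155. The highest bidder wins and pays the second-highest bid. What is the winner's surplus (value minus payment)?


Step 1: Sort bids in descending order: 437, 371, 259, 155, 16
Step 2: The winning bid is the highest: 437
Step 3: The payment equals the second-highest bid: 371
Step 4: Surplus = winner's bid - payment = 437 - 371 = 66

66


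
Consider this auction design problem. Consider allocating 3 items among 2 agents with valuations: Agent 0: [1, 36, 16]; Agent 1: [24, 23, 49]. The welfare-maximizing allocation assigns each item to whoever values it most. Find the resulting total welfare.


Step 1: For each item, find the maximum value among all agents.
Step 2: Item 0 -> Agent 1 (value 24)
Step 3: Item 1 -> Agent 0 (value 36)
Step 4: Item 2 -> Agent 1 (value 49)
Step 5: Total welfare = 24 + 36 + 49 = 109

109


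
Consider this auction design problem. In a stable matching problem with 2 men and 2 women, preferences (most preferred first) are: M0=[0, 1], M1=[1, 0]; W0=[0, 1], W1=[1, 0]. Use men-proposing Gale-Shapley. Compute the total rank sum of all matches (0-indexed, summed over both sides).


Step 1: Run Gale-Shapley (men propose, women hold best offer):
  M0 proposes to W0; she accepts
  M1 proposes to W1; she accepts
Step 2: Final matching: W0-M0, W1-M1
Step 3: 0-indexed ranks (man's rank of his match, then woman's): 0 + 0 + 0 + 0
Step 4: Total rank sum = 0

0


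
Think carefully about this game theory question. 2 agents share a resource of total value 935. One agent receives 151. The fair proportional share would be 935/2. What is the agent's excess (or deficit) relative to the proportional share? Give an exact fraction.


Step 1: Proportional share = 935/2
Step 2: Agent's actual allocation = 151
Step 3: Excess = 151 - 935/2 = -633/2

-633/2


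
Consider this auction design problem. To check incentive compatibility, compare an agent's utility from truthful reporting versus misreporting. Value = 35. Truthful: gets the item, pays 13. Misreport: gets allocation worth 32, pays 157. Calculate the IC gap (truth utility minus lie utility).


Step 1: U(truth) = value - payment = 35 - 13 = 22
Step 2: U(lie) = allocation - payment = 32 - 157 = -125
Step 3: IC gap = 22 - (-125) = 147

147


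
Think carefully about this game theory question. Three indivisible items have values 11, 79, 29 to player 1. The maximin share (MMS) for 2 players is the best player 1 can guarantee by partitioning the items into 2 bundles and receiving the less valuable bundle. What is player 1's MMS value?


Step 1: Item values = 11, 79, 29
Step 2: Enumerate all 2-bundle partitions and take the smaller bundle:
  Partition 1: {11} vs {79,29} -> bundles 11, 108; min = 11
  Partition 2: {79} vs {11,29} -> bundles 79, 40; min = 40
  Partition 3: {29} vs {11,79} -> bundles 29, 90; min = 29
Step 3: MMS = max(11, 40, 29) = 40

40


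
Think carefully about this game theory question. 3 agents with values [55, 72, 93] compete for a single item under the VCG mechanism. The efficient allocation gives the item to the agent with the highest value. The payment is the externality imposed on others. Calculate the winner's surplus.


Step 1: The winner is the agent with the highest value: agent 2 with value 93
Step 2: Values of other agents: [55, 72]
Step 3: VCG payment = max of others' values = 72
Step 4: Surplus = 93 - 72 = 21

21


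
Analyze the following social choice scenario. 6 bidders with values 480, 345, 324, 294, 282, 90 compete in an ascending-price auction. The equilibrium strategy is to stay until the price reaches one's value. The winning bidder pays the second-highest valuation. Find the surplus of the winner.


Step 1: Identify the highest value: 480
Step 2: Identify the second-highest value: 345
Step 3: The final price = second-highest value = 345
Step 4: Surplus = 480 - 345 = 135

135


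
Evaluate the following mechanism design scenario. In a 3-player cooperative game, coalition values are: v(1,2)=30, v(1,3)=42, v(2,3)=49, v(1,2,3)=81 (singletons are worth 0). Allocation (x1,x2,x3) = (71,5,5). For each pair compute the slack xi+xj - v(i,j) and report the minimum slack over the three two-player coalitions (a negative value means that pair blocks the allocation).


Step 1: Slack for coalition (1,2): x1+x2 - v12 = 76 - 30 = 46
Step 2: Slack for coalition (1,3): x1+x3 - v13 = 76 - 42 = 34
Step 3: Slack for coalition (2,3): x2+x3 - v23 = 10 - 49 = -39
Step 4: Minimum slack = min(46, 34, -39) = -39, attained by (2,3); coalition (2,3) can block (slack < 0), so the allocation is not in the core

-39


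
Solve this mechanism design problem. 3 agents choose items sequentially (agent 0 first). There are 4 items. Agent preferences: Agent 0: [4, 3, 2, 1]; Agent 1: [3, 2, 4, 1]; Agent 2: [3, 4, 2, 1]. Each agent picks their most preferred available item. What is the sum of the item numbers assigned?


Step 1: Agent 0 picks item 4
Step 2: Agent 1 picks item 3
Step 3: Agent 2 picks item 2
Step 4: Sum = 4 + 3 + 2 = 9

9


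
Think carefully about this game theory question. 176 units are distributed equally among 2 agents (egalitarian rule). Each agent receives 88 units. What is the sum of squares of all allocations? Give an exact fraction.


Step 1: Each agent's share = 176/2 = 88
Step 2: Square of each share = (88)^2 = 7744
Step 3: Sum of squares = 2 * 7744 = 15488

15488


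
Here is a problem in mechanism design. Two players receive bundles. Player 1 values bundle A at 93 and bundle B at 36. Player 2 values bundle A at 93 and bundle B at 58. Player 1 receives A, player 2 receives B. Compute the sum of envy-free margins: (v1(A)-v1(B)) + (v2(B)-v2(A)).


Step 1: Player 1's margin = v1(A) - v1(B) = 93 - 36 = 57
Step 2: Player 2's margin = v2(B) - v2(A) = 58 - 93 = -35
Step 3: Total margin = 57 + -35 = 22

22


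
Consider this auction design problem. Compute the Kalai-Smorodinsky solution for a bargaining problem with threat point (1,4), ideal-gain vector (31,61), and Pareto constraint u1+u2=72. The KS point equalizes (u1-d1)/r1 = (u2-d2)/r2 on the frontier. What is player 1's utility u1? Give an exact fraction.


Step 1: At the KS point, (u1-d1)/r1 = (u2-d2)/r2 = t and u1+u2 = 72
Step 2: u1 = d1 + r1*t and u2 = d2 + r2*t, so (d1 + r1*t) + (d2 + r2*t) = 72
Step 3: t = (72 - 1 - 4)/(31 + 61) = 67/92
Step 4: u1 = d1 + r1*t = 1 + 31 * 67/92 = 2169/92
Step 5: (Check: u2 = d2 + r2*t = 4455/92; u1+u2 = 2169/92 + 4455/92 = 72, on the frontier.)

2169/92


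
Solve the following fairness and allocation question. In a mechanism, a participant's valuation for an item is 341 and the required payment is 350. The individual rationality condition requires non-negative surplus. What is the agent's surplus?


Step 1: Surplus = value - payment = 341 - 350 = -9
Step 2: IR is violated (surplus < 0)

-9


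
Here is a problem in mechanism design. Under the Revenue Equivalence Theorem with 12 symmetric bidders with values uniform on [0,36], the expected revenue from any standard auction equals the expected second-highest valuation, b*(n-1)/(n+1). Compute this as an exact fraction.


Step 1: By Revenue Equivalence, expected revenue = b*(n-1)/(n+1)
Step 2: Substituting n = 12, b = 36
Step 3: Revenue = 36*(12-1)/(12+1) = 36*11/13
Step 4: Revenue = 396/13

396/13


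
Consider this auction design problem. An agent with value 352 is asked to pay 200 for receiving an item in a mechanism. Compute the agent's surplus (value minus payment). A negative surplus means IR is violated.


Step 1: Surplus = value - payment = 352 - 200 = 152
Step 2: IR is satisfied (surplus >= 0)

152


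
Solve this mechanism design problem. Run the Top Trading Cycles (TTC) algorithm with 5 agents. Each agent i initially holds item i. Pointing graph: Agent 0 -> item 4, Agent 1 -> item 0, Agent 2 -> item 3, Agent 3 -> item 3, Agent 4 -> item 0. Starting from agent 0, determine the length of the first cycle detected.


Step 1: Trace the pointer graph from agent 0: 0 -> 4 -> 0
Step 2: A cycle is detected when we revisit agent 0
Step 3: The cycle is: 0 -> 4 -> 0
Step 4: Cycle length = 2

2


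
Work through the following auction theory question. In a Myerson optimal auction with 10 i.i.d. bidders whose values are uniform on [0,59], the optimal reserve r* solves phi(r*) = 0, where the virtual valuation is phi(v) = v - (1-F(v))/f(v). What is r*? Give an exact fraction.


Step 1: For U[0,59], F(v) = v/59 and f(v) = 1/59
Step 2: phi(v) = v - (1 - v/59)/(1/59) = v - (59 - v) = 2v - 59
Step 3: Set phi(r*) = 0: 2r* - 59 = 0
Step 4: r* = 59/2 (the number of bidders n = 10 does not enter)

59/2


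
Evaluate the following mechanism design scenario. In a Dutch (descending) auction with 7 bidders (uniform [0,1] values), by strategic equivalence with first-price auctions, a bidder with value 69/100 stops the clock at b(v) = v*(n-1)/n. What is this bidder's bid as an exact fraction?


Step 1: Dutch auctions are strategically equivalent to first-price auctions
Step 2: The equilibrium bid is b(v) = v*(n-1)/n
Step 3: b = 69/100 * 6/7
Step 4: b = 207/350

207/350


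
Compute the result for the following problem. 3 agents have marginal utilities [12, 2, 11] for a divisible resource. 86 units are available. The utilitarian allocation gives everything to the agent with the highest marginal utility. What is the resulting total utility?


Step 1: The marginal utilities are [12, 2, 11]
Step 2: The highest marginal utility is 12
Step 3: All 86 units go to that agent
Step 4: Total utility = 12 * 86 = 1032

1032


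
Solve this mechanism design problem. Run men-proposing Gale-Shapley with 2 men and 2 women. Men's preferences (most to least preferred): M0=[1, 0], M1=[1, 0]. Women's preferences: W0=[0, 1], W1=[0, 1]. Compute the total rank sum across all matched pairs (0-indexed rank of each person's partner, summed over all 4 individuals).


Step 1: Run Gale-Shapley (men propose, women hold best offer):
  M0 proposes to W1; she accepts
  M1 proposes to W1; rejected
  M1 proposes to W0; she accepts
Step 2: Final matching: W0-M1, W1-M0
Step 3: 0-indexed ranks (man's rank of his match, then woman's): 1 + 1 + 0 + 0
Step 4: Total rank sum = 2

2


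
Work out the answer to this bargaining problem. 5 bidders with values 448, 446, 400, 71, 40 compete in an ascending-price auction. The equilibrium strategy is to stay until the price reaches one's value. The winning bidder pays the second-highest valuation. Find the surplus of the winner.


Step 1: Identify the highest value: 448
Step 2: Identify the second-highest value: 446
Step 3: The final price = second-highest value = 446
Step 4: Surplus = 448 - 446 = 2

2


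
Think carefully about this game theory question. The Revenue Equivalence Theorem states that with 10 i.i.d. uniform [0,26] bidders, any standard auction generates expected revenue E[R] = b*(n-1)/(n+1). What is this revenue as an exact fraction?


Step 1: By Revenue Equivalence, expected revenue = b*(n-1)/(n+1)
Step 2: Substituting n = 10, b = 26
Step 3: Revenue = 26*(10-1)/(10+1) = 26*9/11
Step 4: Revenue = 234/11

234/11


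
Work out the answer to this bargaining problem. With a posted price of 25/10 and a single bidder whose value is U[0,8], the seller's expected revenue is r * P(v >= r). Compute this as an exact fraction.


Step 1: Posted price r = 5/2, value support [0,8]
Step 2: P(v >= r) = (8 - 5/2)/8 = 11/16
Step 3: Expected revenue = r * P(v >= r) = 5/2 * 11/16
Step 4: Revenue = 55/32

55/32


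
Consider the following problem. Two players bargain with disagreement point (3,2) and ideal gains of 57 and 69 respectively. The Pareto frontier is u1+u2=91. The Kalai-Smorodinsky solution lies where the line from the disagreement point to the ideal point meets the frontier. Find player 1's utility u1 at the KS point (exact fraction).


Step 1: At the KS point, (u1-d1)/r1 = (u2-d2)/r2 = t and u1+u2 = 91
Step 2: u1 = d1 + r1*t and u2 = d2 + r2*t, so (d1 + r1*t) + (d2 + r2*t) = 91
Step 3: t = (91 - 3 - 2)/(57 + 69) = 86/126 = 43/63
Step 4: u1 = d1 + r1*t = 3 + 57 * 43/63 = 880/21
Step 5: (Check: u2 = d2 + r2*t = 1031/21; u1+u2 = 880/21 + 1031/21 = 91, on the frontier.)

880/21


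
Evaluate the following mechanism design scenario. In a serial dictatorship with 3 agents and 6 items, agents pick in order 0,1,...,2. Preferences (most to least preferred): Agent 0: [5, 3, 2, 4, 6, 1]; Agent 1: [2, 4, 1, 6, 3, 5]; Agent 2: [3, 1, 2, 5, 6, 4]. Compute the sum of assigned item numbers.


Step 1: Agent 0 picks item 5
Step 2: Agent 1 picks item 2
Step 3: Agent 2 picks item 3
Step 4: Sum = 5 + 2 + 3 = 10

10


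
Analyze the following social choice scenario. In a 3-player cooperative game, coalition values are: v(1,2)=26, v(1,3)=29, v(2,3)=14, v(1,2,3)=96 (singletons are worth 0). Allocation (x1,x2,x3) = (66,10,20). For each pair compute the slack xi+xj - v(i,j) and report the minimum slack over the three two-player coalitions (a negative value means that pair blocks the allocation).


Step 1: Slack for coalition (1,2): x1+x2 - v12 = 76 - 26 = 50
Step 2: Slack for coalition (1,3): x1+x3 - v13 = 86 - 29 = 57
Step 3: Slack for coalition (2,3): x2+x3 - v23 = 30 - 14 = 16
Step 4: Minimum slack = min(50, 57, 16) = 16, attained by (2,3); no pair can gain by deviating, so the allocation is in the core

16


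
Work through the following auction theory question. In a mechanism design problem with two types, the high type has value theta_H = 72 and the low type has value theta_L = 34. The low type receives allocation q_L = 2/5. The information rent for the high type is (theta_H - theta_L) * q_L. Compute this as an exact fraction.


Step 1: theta_H - theta_L = 72 - 34 = 38
Step 2: Information rent = (theta_H - theta_L) * q_L
Step 3: = 38 * 2/5
Step 4: = 76/5

76/5


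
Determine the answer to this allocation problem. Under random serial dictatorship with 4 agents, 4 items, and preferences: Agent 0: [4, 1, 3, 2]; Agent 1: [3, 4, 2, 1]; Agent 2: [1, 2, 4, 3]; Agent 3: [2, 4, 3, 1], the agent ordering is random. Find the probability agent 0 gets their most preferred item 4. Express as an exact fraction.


Step 1: Agent 0 wants item 4
Step 2: There are 24 possible orderings of agents
Step 3: In 24 orderings, agent 0 gets item 4
Step 4: Probability = 24/24 = 1

1


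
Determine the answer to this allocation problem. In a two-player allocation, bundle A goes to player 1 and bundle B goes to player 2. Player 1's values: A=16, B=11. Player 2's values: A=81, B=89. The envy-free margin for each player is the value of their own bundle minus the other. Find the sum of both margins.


Step 1: Player 1's margin = v1(A) - v1(B) = 16 - 11 = 5
Step 2: Player 2's margin = v2(B) - v2(A) = 89 - 81 = 8
Step 3: Total margin = 5 + 8 = 13

13


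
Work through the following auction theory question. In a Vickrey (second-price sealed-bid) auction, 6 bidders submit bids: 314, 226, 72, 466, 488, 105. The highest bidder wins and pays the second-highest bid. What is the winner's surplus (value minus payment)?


Step 1: Sort bids in descending order: 488, 466, 314, 226, 105, 72
Step 2: The winning bid is the highest: 488
Step 3: The payment equals the second-highest bid: 466
Step 4: Surplus = winner's bid - payment = 488 - 466 = 22

22


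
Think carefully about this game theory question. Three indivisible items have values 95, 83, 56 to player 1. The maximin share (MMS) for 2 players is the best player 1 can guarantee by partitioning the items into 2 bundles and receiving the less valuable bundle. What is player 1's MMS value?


Step 1: Item values = 95, 83, 56
Step 2: Enumerate all 2-bundle partitions and take the smaller bundle:
  Partition 1: {95} vs {83,56} -> bundles 95, 139; min = 95
  Partition 2: {83} vs {95,56} -> bundles 83, 151; min = 83
  Partition 3: {56} vs {95,83} -> bundles 56, 178; min = 56
Step 3: MMS = max(95, 83, 56) = 95

95


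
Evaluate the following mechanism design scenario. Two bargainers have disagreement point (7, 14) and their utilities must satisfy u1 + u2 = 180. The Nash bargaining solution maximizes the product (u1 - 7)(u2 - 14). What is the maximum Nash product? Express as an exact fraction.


Step 1: The Nash solution splits surplus symmetrically above the disagreement point
Step 2: u1 = (total + d1 - d2)/2 = (180 + 7 - 14)/2 = 173/2
Step 3: u2 = (total - d1 + d2)/2 = (180 - 7 + 14)/2 = 187/2
Step 4: Nash product = (173/2 - 7) * (187/2 - 14)
Step 5: = 159/2 * 159/2 = 25281/4

25281/4


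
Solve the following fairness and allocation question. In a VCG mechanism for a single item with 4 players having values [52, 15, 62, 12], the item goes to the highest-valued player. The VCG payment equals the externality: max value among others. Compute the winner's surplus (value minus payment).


Step 1: The winner is the agent with the highest value: agent 2 with value 62
Step 2: Values of other agents: [52, 15, 12]
Step 3: VCG payment = max of others' values = 52
Step 4: Surplus = 62 - 52 = 10

10


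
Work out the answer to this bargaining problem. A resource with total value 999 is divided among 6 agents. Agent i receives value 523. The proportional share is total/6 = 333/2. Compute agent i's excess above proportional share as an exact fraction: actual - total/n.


Step 1: Proportional share = 999/6 = 333/2
Step 2: Agent's actual allocation = 523
Step 3: Excess = 523 - 333/2 = 713/2

713/2


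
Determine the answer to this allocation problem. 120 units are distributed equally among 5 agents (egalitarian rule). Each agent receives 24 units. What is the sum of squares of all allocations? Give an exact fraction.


Step 1: Each agent's share = 120/5 = 24
Step 2: Square of each share = (24)^2 = 576
Step 3: Sum of squares = 5 * 576 = 2880

2880


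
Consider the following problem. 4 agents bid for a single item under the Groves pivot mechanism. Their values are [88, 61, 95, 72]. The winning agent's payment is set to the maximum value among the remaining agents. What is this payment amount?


Step 1: The efficient winner is agent 2 with value 95
Step 2: Other agents' values: [88, 61, 72]
Step 3: Pivot payment = max(others) = 88
Step 4: The winner pays 88

88


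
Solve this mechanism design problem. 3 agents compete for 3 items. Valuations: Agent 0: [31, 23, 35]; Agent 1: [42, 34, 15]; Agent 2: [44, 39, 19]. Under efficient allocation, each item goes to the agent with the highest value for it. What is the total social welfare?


Step 1: For each item, find the maximum value among all agents.
Step 2: Item 0 -> Agent 2 (value 44)
Step 3: Item 1 -> Agent 2 (value 39)
Step 4: Item 2 -> Agent 0 (value 35)
Step 5: Total welfare = 44 + 39 + 35 = 118

118


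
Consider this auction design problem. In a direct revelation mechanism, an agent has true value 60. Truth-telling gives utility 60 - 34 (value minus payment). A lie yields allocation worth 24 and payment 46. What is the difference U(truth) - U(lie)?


Step 1: U(truth) = value - payment = 60 - 34 = 26
Step 2: U(lie) = allocation - payment = 24 - 46 = -22
Step 3: IC gap = 26 - (-22) = 48

48


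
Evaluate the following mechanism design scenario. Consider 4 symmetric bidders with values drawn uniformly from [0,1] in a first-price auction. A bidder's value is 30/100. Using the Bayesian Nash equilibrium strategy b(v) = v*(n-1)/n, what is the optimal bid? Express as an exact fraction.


Step 1: The symmetric BNE bidding function is b(v) = v * (n-1) / n
Step 2: Substitute v = 3/10 and n = 4
Step 3: b = 3/10 * 3/4
Step 4: b = 9/40

9/40


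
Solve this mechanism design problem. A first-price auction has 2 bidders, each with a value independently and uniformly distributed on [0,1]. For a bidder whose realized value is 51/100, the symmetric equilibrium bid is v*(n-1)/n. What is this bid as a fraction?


Step 1: The symmetric BNE bidding function is b(v) = v * (n-1) / n
Step 2: Substitute v = 51/100 and n = 2
Step 3: b = 51/100 * 1/2
Step 4: b = 51/200

51/200


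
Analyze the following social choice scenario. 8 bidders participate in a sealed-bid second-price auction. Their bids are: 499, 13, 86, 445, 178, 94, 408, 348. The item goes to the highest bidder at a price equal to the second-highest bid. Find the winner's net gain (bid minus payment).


Step 1: Sort bids in descending order: 499, 445, 408, 348, 178, 94, 86, 13
Step 2: The winning bid is the highest: 499
Step 3: The payment equals the second-highest bid: 445
Step 4: Surplus = winner's bid - payment = 499 - 445 = 54

54


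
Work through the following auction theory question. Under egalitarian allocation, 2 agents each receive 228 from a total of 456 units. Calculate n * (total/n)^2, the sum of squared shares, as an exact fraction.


Step 1: Each agent's share = 456/2 = 228
Step 2: Square of each share = (228)^2 = 51984
Step 3: Sum of squares = 2 * 51984 = 103968

103968


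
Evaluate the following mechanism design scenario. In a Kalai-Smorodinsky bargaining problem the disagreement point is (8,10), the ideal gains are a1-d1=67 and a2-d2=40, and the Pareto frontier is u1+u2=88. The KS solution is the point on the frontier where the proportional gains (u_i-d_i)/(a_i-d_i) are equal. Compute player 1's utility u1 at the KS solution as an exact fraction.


Step 1: At the KS point, (u1-d1)/r1 = (u2-d2)/r2 = t and u1+u2 = 88
Step 2: u1 = d1 + r1*t and u2 = d2 + r2*t, so (d1 + r1*t) + (d2 + r2*t) = 88
Step 3: t = (88 - 8 - 10)/(67 + 40) = 70/107
Step 4: u1 = d1 + r1*t = 8 + 67 * 70/107 = 5546/107
Step 5: (Check: u2 = d2 + r2*t = 3870/107; u1+u2 = 5546/107 + 3870/107 = 88, on the frontier.)

5546/107


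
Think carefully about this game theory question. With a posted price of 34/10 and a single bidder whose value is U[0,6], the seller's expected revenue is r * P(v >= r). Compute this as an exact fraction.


Step 1: Posted price r = 17/5, value support [0,6]
Step 2: P(v >= r) = (6 - 17/5)/6 = 13/30
Step 3: Expected revenue = r * P(v >= r) = 17/5 * 13/30
Step 4: Revenue = 221/150

221/150


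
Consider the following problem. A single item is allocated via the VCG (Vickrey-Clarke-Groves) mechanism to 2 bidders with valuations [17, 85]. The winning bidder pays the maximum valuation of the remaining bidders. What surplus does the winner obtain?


Step 1: The winner is the agent with the highest value: agent 1 with value 85
Step 2: Values of other agents: [17]
Step 3: VCG payment = max of others' values = 17
Step 4: Surplus = 85 - 17 = 68

68


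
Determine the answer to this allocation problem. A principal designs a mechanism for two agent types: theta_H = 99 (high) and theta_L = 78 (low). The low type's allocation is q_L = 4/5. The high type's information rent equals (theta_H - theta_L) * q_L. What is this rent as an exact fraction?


Step 1: theta_H - theta_L = 99 - 78 = 21
Step 2: Information rent = (theta_H - theta_L) * q_L
Step 3: = 21 * 4/5
Step 4: = 84/5

84/5


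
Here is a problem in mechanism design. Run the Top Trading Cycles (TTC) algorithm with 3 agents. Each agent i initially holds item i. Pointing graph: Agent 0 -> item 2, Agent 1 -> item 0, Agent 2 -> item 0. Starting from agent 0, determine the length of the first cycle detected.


Step 1: Trace the pointer graph from agent 0: 0 -> 2 -> 0
Step 2: A cycle is detected when we revisit agent 0
Step 3: The cycle is: 0 -> 2 -> 0
Step 4: Cycle length = 2

2


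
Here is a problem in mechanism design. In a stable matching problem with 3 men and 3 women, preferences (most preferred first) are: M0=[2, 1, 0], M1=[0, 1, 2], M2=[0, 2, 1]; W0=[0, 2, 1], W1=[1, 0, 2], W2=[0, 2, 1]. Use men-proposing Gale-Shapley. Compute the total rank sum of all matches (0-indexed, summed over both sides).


Step 1: Run Gale-Shapley (men propose, women hold best offer):
  M0 proposes to W2; she accepts
  M1 proposes to W0; she accepts
  M2 proposes to W0; she switches from M1
  M1 proposes to W1; she accepts
Step 2: Final matching: W0-M2, W1-M1, W2-M0
Step 3: 0-indexed ranks (man's rank of his match, then woman's): 0 + 1 + 1 + 0 + 0 + 0
Step 4: Total rank sum = 2

2


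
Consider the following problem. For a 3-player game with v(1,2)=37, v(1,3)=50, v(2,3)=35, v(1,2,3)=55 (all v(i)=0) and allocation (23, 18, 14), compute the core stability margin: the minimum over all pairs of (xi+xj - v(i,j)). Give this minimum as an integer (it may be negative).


Step 1: Slack for coalition (1,2): x1+x2 - v12 = 41 - 37 = 4
Step 2: Slack for coalition (1,3): x1+x3 - v13 = 37 - 50 = -13
Step 3: Slack for coalition (2,3): x2+x3 - v23 = 32 - 35 = -3
Step 4: Minimum slack = min(4, -13, -3) = -13, attained by (1,3); coalition (1,3) can block (slack < 0), so the allocation is not in the core

-13


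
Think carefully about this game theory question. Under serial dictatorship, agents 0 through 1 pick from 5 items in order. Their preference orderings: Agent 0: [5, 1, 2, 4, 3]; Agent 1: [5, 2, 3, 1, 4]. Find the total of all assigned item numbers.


Step 1: Agent 0 picks item 5
Step 2: Agent 1 picks item 2
Step 3: Sum = 5 + 2 = 7

7


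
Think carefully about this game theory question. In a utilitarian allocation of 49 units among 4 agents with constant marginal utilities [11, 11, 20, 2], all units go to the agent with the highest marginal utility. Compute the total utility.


Step 1: The marginal utilities are [11, 11, 20, 2]
Step 2: The highest marginal utility is 20
Step 3: All 49 units go to that agent
Step 4: Total utility = 20 * 49 = 980

980


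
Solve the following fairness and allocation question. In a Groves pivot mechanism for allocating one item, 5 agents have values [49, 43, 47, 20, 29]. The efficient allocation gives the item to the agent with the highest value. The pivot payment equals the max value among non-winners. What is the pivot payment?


Step 1: The efficient winner is agent 0 with value 49
Step 2: Other agents' values: [43, 47, 20, 29]
Step 3: Pivot payment = max(others) = 47
Step 4: The winner pays 47

47


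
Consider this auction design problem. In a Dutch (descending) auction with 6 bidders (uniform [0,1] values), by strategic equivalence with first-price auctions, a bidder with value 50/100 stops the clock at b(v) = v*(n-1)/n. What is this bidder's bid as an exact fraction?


Step 1: Dutch auctions are strategically equivalent to first-price auctions
Step 2: The equilibrium bid is b(v) = v*(n-1)/n
Step 3: b = 1/2 * 5/6
Step 4: b = 5/12

5/12


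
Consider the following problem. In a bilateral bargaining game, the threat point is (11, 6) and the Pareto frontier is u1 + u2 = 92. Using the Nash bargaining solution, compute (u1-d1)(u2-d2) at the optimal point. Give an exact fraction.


Step 1: The Nash solution splits surplus symmetrically above the disagreement point
Step 2: u1 = (total + d1 - d2)/2 = (92 + 11 - 6)/2 = 97/2
Step 3: u2 = (total - d1 + d2)/2 = (92 - 11 + 6)/2 = 87/2
Step 4: Nash product = (97/2 - 11) * (87/2 - 6)
Step 5: = 75/2 * 75/2 = 5625/4

5625/4


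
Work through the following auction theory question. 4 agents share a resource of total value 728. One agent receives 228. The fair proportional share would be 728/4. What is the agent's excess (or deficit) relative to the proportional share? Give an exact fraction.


Step 1: Proportional share = 728/4 = 182
Step 2: Agent's actual allocation = 228
Step 3: Excess = 228 - 182 = 46

46
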